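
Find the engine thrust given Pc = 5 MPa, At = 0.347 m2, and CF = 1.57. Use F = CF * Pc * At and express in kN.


F = 1.57 * 5e6 * 0.347 = 2.7240e+06 N = 2723.9 kN

2723.9 kN


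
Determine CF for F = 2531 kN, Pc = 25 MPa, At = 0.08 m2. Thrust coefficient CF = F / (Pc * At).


CF = 2531000 / (25e6 * 0.08) = 1.27

1.27


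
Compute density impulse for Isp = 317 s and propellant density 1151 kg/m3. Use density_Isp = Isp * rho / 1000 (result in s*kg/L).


rho*Isp = 317 * 1151 / 1000 = 365 s*kg/L

365 s*kg/L


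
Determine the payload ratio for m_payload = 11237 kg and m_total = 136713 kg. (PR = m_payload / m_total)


PR = 11237 / 136713 = 0.0822

0.0822


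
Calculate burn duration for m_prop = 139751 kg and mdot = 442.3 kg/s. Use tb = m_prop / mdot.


tb = 139751 / 442.3 = 316.0 s

316.0 s


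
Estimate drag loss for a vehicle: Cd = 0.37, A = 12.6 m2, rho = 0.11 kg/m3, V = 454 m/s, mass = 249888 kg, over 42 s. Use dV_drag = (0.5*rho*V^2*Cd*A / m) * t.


D = 0.5 * 0.11 * 454^2 * 0.37 * 12.6 = 52850.2 N
a = 52850.2 / 249888 = 0.2115 m/s2
dV = 0.2115 * 42 = 8.9 m/s

8.9 m/s


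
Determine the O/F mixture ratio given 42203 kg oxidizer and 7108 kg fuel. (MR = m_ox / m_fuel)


MR = 42203 / 7108 = 5.94

5.94


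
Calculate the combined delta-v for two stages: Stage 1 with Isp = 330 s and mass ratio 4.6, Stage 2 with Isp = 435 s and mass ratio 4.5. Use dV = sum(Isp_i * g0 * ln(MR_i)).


dV1 = 330 * 9.81 * ln(4.6) = 4940.3 m/s
dV2 = 435 * 9.81 * ln(4.5) = 6418.4 m/s
Total dV = 4940.3 + 6418.4 = 11358.7 m/s ~ 11359 m/s

11359 m/s


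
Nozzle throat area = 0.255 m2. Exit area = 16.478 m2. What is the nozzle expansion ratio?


AR = 16.478 / 0.255 = 64.6

64.6


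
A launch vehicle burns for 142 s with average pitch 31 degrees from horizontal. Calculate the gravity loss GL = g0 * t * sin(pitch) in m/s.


GL = 9.81 * 142 * sin(31 deg) = 717 m/s

717 m/s


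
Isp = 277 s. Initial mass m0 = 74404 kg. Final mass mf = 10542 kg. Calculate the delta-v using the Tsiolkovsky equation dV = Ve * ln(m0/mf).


Ve = 277 * 9.81 = 2717.37 m/s
dV = 2717.37 * ln(74404/10542) = 5310 m/s

5310 m/s


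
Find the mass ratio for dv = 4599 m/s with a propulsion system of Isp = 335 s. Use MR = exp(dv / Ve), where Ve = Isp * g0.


Ve = 335 * 9.81 = 3286.35 m/s
MR = exp(4599 / 3286.35) = 4.053

4.053


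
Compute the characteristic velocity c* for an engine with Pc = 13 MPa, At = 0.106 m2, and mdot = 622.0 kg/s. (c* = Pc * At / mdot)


c* = 13e6 * 0.106 / 622.0 = 2215 m/s

2215 m/s


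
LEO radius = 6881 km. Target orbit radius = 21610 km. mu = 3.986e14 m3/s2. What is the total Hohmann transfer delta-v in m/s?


V1 = sqrt(mu/r1) = 7611.02 m/s
dV1 = V1*(sqrt(2*r2/(r1+r2)) - 1) = 1763.12 m/s
V2 = sqrt(mu/r2) = 4294.78 m/s
dV2 = V2*(1 - sqrt(2*r1/(r1+r2))) = 1309.89 m/s
Total dV = 3073 m/s

3073 m/s


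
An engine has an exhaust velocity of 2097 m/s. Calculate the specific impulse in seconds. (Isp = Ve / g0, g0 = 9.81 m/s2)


Isp = Ve / g0 = 2097 / 9.81 = 213.8 s

213.8 s


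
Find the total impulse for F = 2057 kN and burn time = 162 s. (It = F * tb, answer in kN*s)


It = 2057 * 162 = 333234 kN*s

333234 kN*s


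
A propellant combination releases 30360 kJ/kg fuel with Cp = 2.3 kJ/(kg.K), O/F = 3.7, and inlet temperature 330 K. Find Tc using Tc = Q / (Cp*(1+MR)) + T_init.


Tc = 30360 / (2.3 * (1 + 3.7)) + 330 = 3139 K

3139 K


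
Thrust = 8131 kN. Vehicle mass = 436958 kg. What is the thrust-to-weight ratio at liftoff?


TWR = 8131000 / (436958 * 9.81) = 1.9

1.9


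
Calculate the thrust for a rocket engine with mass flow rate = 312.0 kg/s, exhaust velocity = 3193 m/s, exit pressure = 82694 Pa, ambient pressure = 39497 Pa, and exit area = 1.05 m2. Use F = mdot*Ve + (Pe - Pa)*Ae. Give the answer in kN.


F = 312.0 * 3193 + (82694 - 39497) * 1.05 = 1.0416e+06 N = 1041.6 kN

1041.6 kN


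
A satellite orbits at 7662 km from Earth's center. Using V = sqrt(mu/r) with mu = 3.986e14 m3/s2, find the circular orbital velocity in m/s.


V = sqrt(3.986e14 / 7662000) = 7213 m/s

7213 m/s


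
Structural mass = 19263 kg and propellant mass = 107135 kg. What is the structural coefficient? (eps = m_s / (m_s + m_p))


eps = 19263 / (19263 + 107135) = 0.1524

0.1524


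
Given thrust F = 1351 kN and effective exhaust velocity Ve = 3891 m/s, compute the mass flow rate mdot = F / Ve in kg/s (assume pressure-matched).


mdot = F / Ve = 1351000 / 3891 = 347.2 kg/s

347.2 kg/s


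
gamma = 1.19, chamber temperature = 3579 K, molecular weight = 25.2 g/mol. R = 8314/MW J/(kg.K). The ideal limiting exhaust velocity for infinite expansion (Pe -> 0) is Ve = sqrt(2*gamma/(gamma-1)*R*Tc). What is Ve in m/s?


R = 8314 / 25.2 = 329.92 J/(kg.K)
Ve = sqrt(2 * 1.19 / (1.19 - 1) * 329.92 * 3579) = 3846 m/s

3846 m/s


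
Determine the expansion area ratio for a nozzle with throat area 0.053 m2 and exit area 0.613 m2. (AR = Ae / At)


AR = 0.613 / 0.053 = 11.6

11.6


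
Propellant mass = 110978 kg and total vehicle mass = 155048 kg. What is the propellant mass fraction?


PMF = 110978 / 155048 = 0.716

0.716


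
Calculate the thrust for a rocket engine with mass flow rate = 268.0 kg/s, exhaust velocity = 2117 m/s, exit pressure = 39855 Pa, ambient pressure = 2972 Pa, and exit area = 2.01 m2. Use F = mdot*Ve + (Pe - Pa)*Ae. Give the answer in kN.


F = 268.0 * 2117 + (39855 - 2972) * 2.01 = 641491.0 N = 641.5 kN

641.5 kN


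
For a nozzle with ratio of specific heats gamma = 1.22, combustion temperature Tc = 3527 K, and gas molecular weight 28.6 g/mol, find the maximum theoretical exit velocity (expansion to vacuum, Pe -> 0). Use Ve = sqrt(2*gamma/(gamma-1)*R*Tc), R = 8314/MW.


R = 8314 / 28.6 = 290.7 J/(kg.K)
Ve = sqrt(2 * 1.22 / (1.22 - 1) * 290.7 * 3527) = 3372 m/s

3372 m/s


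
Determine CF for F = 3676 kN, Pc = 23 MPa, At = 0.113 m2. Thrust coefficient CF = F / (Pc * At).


CF = 3676000 / (23e6 * 0.113) = 1.41

1.41


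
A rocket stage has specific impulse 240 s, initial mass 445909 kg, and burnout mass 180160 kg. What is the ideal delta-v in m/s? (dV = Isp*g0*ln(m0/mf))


Ve = 240 * 9.81 = 2354.4 m/s
dV = 2354.4 * ln(445909/180160) = 2134 m/s

2134 m/s


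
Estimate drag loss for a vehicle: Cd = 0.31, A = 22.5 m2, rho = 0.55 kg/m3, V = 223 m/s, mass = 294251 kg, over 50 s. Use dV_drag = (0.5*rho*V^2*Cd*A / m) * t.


D = 0.5 * 0.55 * 223^2 * 0.31 * 22.5 = 95386.44 N
a = 95386.44 / 294251 = 0.3242 m/s2
dV = 0.3242 * 50 = 16.2 m/s

16.2 m/s


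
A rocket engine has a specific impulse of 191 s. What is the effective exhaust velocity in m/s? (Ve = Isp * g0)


Ve = Isp * g0 = 191 * 9.81 = 1873.7 m/s

1873.7 m/s


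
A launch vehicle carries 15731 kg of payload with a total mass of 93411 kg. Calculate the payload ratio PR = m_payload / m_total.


PR = 15731 / 93411 = 0.1684

0.1684


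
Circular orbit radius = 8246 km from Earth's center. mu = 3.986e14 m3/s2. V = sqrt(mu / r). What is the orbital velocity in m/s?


V = sqrt(3.986e14 / 8246000) = 6953 m/s

6953 m/s


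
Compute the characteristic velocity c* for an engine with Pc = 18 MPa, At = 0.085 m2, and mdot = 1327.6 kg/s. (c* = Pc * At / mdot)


c* = 18e6 * 0.085 / 1327.6 = 1152 m/s

1152 m/s


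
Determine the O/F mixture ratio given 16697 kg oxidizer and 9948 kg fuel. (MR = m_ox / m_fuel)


MR = 16697 / 9948 = 1.68

1.68


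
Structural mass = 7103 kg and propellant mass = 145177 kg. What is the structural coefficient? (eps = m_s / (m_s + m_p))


eps = 7103 / (7103 + 145177) = 0.0466

0.0466


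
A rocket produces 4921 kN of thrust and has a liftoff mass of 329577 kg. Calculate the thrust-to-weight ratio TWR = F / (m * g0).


TWR = 4921000 / (329577 * 9.81) = 1.52

1.52


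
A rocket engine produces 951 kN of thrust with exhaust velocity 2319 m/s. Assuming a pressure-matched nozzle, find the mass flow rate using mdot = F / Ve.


mdot = F / Ve = 951000 / 2319 = 410.1 kg/s

410.1 kg/s


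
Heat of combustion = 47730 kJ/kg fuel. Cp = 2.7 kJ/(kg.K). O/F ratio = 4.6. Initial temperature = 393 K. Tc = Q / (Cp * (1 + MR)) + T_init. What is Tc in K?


Tc = 47730 / (2.7 * (1 + 4.6)) + 393 = 3550 K

3550 K


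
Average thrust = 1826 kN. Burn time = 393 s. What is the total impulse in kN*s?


It = 1826 * 393 = 717618 kN*s

717618 kN*s


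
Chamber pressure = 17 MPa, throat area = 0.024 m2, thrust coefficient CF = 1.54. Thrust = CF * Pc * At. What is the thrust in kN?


F = 1.54 * 17e6 * 0.024 = 628320.0 N = 628.3 kN

628.3 kN


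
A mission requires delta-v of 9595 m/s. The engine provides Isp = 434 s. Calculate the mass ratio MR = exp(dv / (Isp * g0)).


Ve = 434 * 9.81 = 4257.54 m/s
MR = exp(9595 / 4257.54) = 9.522

9.522


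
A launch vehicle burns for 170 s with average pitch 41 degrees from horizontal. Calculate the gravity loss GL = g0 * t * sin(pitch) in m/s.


GL = 9.81 * 170 * sin(41 deg) = 1094 m/s

1094 m/s


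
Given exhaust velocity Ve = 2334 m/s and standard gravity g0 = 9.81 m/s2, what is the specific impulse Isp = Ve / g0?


Isp = Ve / g0 = 2334 / 9.81 = 237.9 s

237.9 s


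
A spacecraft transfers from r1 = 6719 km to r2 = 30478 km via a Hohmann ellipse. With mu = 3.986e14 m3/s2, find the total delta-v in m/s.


V1 = sqrt(mu/r1) = 7702.23 m/s
dV1 = V1*(sqrt(2*r2/(r1+r2)) - 1) = 2157.63 m/s
V2 = sqrt(mu/r2) = 3616.39 m/s
dV2 = V2*(1 - sqrt(2*r1/(r1+r2))) = 1442.75 m/s
Total dV = 3600 m/s

3600 m/s


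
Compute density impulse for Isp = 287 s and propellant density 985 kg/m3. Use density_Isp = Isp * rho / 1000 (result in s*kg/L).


rho*Isp = 287 * 985 / 1000 = 283 s*kg/L

283 s*kg/L


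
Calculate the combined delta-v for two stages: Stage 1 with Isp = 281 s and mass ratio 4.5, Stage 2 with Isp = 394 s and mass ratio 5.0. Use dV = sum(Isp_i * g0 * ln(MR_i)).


dV1 = 281 * 9.81 * ln(4.5) = 4146.2 m/s
dV2 = 394 * 9.81 * ln(5.0) = 6220.7 m/s
Total dV = 4146.2 + 6220.7 = 10366.9 m/s ~ 10367 m/s

10367 m/s


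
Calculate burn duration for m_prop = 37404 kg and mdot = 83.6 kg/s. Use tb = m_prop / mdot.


tb = 37404 / 83.6 = 447.4 s

447.4 s


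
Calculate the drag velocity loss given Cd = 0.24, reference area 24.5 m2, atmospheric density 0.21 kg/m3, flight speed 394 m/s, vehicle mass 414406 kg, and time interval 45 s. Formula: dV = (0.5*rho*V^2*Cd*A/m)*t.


D = 0.5 * 0.21 * 394^2 * 0.24 * 24.5 = 95842.71 N
a = 95842.71 / 414406 = 0.2313 m/s2
dV = 0.2313 * 45 = 10.4 m/s

10.4 m/s


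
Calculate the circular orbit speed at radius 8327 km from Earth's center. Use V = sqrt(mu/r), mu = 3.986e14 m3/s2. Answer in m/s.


V = sqrt(3.986e14 / 8327000) = 6919 m/s

6919 m/s


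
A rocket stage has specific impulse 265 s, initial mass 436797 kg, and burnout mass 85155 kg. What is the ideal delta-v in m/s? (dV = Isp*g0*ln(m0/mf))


Ve = 265 * 9.81 = 2599.65 m/s
dV = 2599.65 * ln(436797/85155) = 4250 m/s

4250 m/s


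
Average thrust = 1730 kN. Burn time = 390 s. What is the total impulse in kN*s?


It = 1730 * 390 = 674700 kN*s

674700 kN*s


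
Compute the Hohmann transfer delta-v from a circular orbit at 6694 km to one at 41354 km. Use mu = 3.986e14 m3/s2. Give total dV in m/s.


V1 = sqrt(mu/r1) = 7716.6 m/s
dV1 = V1*(sqrt(2*r2/(r1+r2)) - 1) = 2407.63 m/s
V2 = sqrt(mu/r2) = 3104.63 m/s
dV2 = V2*(1 - sqrt(2*r1/(r1+r2))) = 1465.81 m/s
Total dV = 3873 m/s

3873 m/s


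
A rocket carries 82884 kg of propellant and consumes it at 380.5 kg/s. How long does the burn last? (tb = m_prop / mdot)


tb = 82884 / 380.5 = 217.8 s

217.8 s


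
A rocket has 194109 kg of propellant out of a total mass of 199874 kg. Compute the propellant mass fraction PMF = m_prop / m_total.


PMF = 194109 / 199874 = 0.971

0.971


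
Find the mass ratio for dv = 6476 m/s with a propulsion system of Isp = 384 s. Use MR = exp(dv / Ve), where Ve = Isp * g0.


Ve = 384 * 9.81 = 3767.04 m/s
MR = exp(6476 / 3767.04) = 5.58

5.58


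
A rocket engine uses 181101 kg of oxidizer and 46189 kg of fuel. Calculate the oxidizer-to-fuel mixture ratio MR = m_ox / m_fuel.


MR = 181101 / 46189 = 3.92

3.92


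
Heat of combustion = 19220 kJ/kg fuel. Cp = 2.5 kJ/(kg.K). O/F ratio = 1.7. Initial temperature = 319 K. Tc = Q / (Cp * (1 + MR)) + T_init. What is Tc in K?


Tc = 19220 / (2.5 * (1 + 1.7)) + 319 = 3166 K

3166 K


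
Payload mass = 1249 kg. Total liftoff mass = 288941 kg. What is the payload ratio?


PR = 1249 / 288941 = 0.0043

0.0043


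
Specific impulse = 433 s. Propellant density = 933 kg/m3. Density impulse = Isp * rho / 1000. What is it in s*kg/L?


rho*Isp = 433 * 933 / 1000 = 404 s*kg/L

404 s*kg/L


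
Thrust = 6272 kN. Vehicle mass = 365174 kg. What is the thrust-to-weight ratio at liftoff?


TWR = 6272000 / (365174 * 9.81) = 1.75

1.75


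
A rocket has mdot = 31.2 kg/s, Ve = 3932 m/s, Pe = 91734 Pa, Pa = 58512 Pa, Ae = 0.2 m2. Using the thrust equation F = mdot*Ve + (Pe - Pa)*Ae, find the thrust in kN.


F = 31.2 * 3932 + (91734 - 58512) * 0.2 = 129323.0 N = 129.3 kN

129.3 kN


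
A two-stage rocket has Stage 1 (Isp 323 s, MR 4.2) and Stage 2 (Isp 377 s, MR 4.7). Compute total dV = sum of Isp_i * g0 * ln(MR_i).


dV1 = 323 * 9.81 * ln(4.2) = 4547.3 m/s
dV2 = 377 * 9.81 * ln(4.7) = 5723.5 m/s
Total dV = 4547.3 + 5723.5 = 10270.8 m/s ~ 10271 m/s

10271 m/s


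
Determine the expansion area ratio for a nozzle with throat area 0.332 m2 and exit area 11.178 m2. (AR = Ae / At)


AR = 11.178 / 0.332 = 33.7

33.7


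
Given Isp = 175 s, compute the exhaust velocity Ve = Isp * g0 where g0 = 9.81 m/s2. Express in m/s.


Ve = Isp * g0 = 175 * 9.81 = 1716.8 m/s

1716.8 m/s


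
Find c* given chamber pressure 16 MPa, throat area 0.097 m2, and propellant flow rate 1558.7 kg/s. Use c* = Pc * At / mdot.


c* = 16e6 * 0.097 / 1558.7 = 996 m/s

996 m/s


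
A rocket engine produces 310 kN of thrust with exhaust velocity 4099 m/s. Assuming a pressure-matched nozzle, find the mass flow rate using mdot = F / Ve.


mdot = F / Ve = 310000 / 4099 = 75.6 kg/s

75.6 kg/s


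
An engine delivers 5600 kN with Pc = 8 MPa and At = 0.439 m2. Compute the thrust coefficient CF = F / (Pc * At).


CF = 5600000 / (8e6 * 0.439) = 1.59

1.59


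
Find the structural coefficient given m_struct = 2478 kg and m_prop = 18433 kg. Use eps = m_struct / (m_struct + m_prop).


eps = 2478 / (2478 + 18433) = 0.1185

0.1185


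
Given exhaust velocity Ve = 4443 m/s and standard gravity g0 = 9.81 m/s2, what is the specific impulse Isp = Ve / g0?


Isp = Ve / g0 = 4443 / 9.81 = 452.9 s

452.9 s


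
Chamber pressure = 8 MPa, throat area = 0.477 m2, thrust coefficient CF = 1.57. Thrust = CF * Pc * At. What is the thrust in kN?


F = 1.57 * 8e6 * 0.477 = 5.9911e+06 N = 5991.1 kN

5991.1 kN


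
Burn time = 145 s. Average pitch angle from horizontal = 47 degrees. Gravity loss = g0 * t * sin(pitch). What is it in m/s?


GL = 9.81 * 145 * sin(47 deg) = 1040 m/s

1040 m/s


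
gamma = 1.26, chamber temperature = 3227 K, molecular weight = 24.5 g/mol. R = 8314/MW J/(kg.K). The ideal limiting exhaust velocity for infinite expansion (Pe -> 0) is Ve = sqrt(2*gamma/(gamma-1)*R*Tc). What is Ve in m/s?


R = 8314 / 24.5 = 339.35 J/(kg.K)
Ve = sqrt(2 * 1.26 / (1.26 - 1) * 339.35 * 3227) = 3258 m/s

3258 m/s


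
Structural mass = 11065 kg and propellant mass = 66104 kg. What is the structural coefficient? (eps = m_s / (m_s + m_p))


eps = 11065 / (11065 + 66104) = 0.1434

0.1434


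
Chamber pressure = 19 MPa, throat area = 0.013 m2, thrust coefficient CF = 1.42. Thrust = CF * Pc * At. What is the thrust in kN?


F = 1.42 * 19e6 * 0.013 = 350740.0 N = 350.7 kN

350.7 kN


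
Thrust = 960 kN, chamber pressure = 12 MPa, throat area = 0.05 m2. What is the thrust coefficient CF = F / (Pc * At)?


CF = 960000 / (12e6 * 0.05) = 1.6

1.6


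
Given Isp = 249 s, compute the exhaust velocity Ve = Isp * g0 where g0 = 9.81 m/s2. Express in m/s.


Ve = Isp * g0 = 249 * 9.81 = 2442.7 m/s

2442.7 m/s


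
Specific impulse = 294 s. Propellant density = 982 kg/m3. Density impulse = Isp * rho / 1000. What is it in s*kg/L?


rho*Isp = 294 * 982 / 1000 = 289 s*kg/L

289 s*kg/L


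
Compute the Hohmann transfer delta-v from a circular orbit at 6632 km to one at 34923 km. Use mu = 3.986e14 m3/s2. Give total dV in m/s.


V1 = sqrt(mu/r1) = 7752.58 m/s
dV1 = V1*(sqrt(2*r2/(r1+r2)) - 1) = 2298.33 m/s
V2 = sqrt(mu/r2) = 3378.41 m/s
dV2 = V2*(1 - sqrt(2*r1/(r1+r2))) = 1469.71 m/s
Total dV = 3768 m/s

3768 m/s


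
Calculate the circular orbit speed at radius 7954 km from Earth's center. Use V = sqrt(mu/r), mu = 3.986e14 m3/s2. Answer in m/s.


V = sqrt(3.986e14 / 7954000) = 7079 m/s

7079 m/s


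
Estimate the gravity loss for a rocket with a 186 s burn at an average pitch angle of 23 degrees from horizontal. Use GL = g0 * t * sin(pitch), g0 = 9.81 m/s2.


GL = 9.81 * 186 * sin(23 deg) = 713 m/s

713 m/s


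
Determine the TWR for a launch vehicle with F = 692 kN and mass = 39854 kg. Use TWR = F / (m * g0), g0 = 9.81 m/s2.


TWR = 692000 / (39854 * 9.81) = 1.77

1.77


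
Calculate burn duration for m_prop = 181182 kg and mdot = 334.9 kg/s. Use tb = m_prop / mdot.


tb = 181182 / 334.9 = 541.0 s

541.0 s


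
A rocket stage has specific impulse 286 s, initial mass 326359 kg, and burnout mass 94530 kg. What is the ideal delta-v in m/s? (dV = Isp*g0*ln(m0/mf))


Ve = 286 * 9.81 = 2805.66 m/s
dV = 2805.66 * ln(326359/94530) = 3476 m/s

3476 m/s


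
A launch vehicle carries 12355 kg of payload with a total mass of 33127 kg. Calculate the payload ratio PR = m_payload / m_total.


PR = 12355 / 33127 = 0.373

0.373


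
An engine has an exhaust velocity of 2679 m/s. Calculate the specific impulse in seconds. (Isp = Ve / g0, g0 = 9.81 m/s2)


Isp = Ve / g0 = 2679 / 9.81 = 273.1 s

273.1 s


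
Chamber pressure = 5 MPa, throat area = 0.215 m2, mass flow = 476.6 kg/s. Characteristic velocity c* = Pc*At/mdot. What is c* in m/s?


c* = 5e6 * 0.215 / 476.6 = 2256 m/s

2256 m/s


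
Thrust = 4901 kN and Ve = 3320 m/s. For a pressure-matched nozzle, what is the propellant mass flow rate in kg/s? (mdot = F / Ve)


mdot = F / Ve = 4901000 / 3320 = 1476.2 kg/s

1476.2 kg/s


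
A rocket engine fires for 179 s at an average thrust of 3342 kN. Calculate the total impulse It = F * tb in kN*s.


It = 3342 * 179 = 598218 kN*s

598218 kN*s


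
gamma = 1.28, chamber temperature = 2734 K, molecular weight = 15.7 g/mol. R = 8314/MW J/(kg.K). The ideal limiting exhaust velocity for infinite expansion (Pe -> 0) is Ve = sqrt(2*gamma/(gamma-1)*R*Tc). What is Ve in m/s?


R = 8314 / 15.7 = 529.55 J/(kg.K)
Ve = sqrt(2 * 1.28 / (1.28 - 1) * 529.55 * 2734) = 3638 m/s

3638 m/s


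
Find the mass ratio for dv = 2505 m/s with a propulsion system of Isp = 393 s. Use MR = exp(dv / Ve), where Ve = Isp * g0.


Ve = 393 * 9.81 = 3855.33 m/s
MR = exp(2505 / 3855.33) = 1.915

1.915


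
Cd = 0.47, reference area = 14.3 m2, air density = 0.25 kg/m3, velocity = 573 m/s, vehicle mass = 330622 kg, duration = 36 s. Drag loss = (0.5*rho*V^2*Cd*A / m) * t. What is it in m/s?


D = 0.5 * 0.25 * 573^2 * 0.47 * 14.3 = 275837.4 N
a = 275837.4 / 330622 = 0.8343 m/s2
dV = 0.8343 * 36 = 30.0 m/s

30.0 m/s


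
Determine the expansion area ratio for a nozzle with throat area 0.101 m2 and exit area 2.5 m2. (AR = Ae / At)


AR = 2.5 / 0.101 = 24.8

24.8


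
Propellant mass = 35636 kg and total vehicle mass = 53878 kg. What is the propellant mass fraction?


PMF = 35636 / 53878 = 0.661

0.661


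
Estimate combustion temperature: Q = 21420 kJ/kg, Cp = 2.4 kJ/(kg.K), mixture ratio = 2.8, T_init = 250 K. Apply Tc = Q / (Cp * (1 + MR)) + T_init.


Tc = 21420 / (2.4 * (1 + 2.8)) + 250 = 2599 K

2599 K


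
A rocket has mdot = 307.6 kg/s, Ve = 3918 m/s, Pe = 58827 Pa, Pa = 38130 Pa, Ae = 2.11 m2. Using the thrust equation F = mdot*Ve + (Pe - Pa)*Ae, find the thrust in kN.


F = 307.6 * 3918 + (58827 - 38130) * 2.11 = 1.2488e+06 N = 1248.8 kN

1248.8 kN


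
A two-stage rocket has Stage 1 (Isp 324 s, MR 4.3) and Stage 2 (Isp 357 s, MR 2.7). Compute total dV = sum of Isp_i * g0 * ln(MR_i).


dV1 = 324 * 9.81 * ln(4.3) = 4636.1 m/s
dV2 = 357 * 9.81 * ln(2.7) = 3478.5 m/s
Total dV = 4636.1 + 3478.5 = 8114.6 m/s ~ 8115 m/s

8115 m/s


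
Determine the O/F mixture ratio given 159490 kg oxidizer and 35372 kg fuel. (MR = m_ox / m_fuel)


MR = 159490 / 35372 = 4.51

4.51


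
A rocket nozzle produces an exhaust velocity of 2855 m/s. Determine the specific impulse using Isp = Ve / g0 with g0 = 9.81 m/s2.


Isp = Ve / g0 = 2855 / 9.81 = 291.0 s

291.0 s


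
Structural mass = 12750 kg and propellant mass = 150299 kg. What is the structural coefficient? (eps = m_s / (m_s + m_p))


eps = 12750 / (12750 + 150299) = 0.0782

0.0782


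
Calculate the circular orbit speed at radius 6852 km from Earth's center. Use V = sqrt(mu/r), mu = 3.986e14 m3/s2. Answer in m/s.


V = sqrt(3.986e14 / 6852000) = 7627 m/s

7627 m/s


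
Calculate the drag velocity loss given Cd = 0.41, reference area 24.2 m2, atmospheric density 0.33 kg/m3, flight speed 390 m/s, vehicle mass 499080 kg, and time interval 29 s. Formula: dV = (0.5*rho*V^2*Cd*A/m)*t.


D = 0.5 * 0.33 * 390^2 * 0.41 * 24.2 = 249007.47 N
a = 249007.47 / 499080 = 0.4989 m/s2
dV = 0.4989 * 29 = 14.5 m/s

14.5 m/s


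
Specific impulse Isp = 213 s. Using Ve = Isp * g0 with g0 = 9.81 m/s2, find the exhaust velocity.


Ve = Isp * g0 = 213 * 9.81 = 2089.5 m/s

2089.5 m/s


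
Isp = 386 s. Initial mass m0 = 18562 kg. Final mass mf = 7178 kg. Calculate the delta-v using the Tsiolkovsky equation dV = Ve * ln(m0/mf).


Ve = 386 * 9.81 = 3786.66 m/s
dV = 3786.66 * ln(18562/7178) = 3598 m/s

3598 m/s


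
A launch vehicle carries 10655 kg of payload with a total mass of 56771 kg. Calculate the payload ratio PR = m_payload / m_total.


PR = 10655 / 56771 = 0.1877

0.1877


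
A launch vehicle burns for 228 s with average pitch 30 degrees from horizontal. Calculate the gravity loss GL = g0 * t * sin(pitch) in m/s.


GL = 9.81 * 228 * sin(30 deg) = 1118 m/s

1118 m/s


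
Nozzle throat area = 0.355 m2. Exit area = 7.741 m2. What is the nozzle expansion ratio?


AR = 7.741 / 0.355 = 21.8

21.8


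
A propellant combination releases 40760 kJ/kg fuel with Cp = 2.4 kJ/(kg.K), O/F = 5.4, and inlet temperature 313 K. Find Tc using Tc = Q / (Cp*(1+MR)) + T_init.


Tc = 40760 / (2.4 * (1 + 5.4)) + 313 = 2967 K

2967 K


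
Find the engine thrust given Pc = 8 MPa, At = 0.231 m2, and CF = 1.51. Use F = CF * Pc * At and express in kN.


F = 1.51 * 8e6 * 0.231 = 2.7905e+06 N = 2790.5 kN

2790.5 kN


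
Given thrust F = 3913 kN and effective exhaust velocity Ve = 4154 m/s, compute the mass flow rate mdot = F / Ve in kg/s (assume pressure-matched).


mdot = F / Ve = 3913000 / 4154 = 942.0 kg/s

942.0 kg/s


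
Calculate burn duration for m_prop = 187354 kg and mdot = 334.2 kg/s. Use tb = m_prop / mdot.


tb = 187354 / 334.2 = 560.6 s

560.6 s


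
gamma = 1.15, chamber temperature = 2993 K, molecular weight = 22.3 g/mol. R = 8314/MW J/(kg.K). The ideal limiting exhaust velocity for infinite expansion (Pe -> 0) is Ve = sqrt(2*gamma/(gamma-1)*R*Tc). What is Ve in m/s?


R = 8314 / 22.3 = 372.83 J/(kg.K)
Ve = sqrt(2 * 1.15 / (1.15 - 1) * 372.83 * 2993) = 4136 m/s

4136 m/s


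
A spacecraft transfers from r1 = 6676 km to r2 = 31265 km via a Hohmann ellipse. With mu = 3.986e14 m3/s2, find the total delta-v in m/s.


V1 = sqrt(mu/r1) = 7726.99 m/s
dV1 = V1*(sqrt(2*r2/(r1+r2)) - 1) = 2192.75 m/s
V2 = sqrt(mu/r2) = 3570.59 m/s
dV2 = V2*(1 - sqrt(2*r1/(r1+r2))) = 1452.43 m/s
Total dV = 3645 m/s

3645 m/s


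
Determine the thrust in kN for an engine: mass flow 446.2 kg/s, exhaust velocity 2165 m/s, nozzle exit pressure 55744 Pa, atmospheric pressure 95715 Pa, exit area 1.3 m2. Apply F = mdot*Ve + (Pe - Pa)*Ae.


F = 446.2 * 2165 + (55744 - 95715) * 1.3 = 914061.0 N = 914.1 kN

914.1 kN


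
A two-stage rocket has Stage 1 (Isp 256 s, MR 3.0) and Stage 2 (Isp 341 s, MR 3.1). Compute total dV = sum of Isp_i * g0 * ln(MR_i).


dV1 = 256 * 9.81 * ln(3.0) = 2759.0 m/s
dV2 = 341 * 9.81 * ln(3.1) = 3784.8 m/s
Total dV = 2759.0 + 3784.8 = 6543.8 m/s ~ 6544 m/s

6544 m/s


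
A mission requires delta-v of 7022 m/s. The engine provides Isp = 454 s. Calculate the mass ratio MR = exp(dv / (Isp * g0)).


Ve = 454 * 9.81 = 4453.74 m/s
MR = exp(7022 / 4453.74) = 4.839

4.839


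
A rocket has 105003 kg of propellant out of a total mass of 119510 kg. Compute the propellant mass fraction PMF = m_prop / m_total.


PMF = 105003 / 119510 = 0.879

0.879


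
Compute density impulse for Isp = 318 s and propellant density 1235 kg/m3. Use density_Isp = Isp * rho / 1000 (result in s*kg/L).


rho*Isp = 318 * 1235 / 1000 = 393 s*kg/L

393 s*kg/L


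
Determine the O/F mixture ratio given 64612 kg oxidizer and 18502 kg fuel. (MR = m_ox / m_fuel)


MR = 64612 / 18502 = 3.49

3.49


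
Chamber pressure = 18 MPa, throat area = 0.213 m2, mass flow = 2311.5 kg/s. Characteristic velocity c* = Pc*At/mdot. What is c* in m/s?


c* = 18e6 * 0.213 / 2311.5 = 1659 m/s

1659 m/s


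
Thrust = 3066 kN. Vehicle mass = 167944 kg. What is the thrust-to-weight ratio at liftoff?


TWR = 3066000 / (167944 * 9.81) = 1.86

1.86


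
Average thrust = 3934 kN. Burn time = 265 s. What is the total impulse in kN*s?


It = 3934 * 265 = 1042510 kN*s

1042510 kN*s


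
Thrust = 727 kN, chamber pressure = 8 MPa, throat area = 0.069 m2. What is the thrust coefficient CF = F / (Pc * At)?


CF = 727000 / (8e6 * 0.069) = 1.32

1.32


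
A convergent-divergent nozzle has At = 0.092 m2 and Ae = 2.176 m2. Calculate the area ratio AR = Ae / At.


AR = 2.176 / 0.092 = 23.7

23.7


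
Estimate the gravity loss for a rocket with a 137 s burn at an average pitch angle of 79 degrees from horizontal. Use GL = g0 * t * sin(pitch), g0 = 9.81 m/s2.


GL = 9.81 * 137 * sin(79 deg) = 1319 m/s

1319 m/s


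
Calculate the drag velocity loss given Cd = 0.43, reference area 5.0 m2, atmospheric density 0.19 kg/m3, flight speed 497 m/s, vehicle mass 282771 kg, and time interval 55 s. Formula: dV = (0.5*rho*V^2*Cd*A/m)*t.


D = 0.5 * 0.19 * 497^2 * 0.43 * 5.0 = 50451.59 N
a = 50451.59 / 282771 = 0.1784 m/s2
dV = 0.1784 * 55 = 9.8 m/s

9.8 m/s


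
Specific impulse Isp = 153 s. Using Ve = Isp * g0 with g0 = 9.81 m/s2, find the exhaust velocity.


Ve = Isp * g0 = 153 * 9.81 = 1500.9 m/s

1500.9 m/s


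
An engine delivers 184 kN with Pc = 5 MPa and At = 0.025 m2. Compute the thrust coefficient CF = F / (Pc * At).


CF = 184000 / (5e6 * 0.025) = 1.47

1.47


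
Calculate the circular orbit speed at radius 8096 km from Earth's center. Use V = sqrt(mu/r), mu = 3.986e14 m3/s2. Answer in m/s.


V = sqrt(3.986e14 / 8096000) = 7017 m/s

7017 m/s


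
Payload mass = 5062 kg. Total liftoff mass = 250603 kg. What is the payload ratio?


PR = 5062 / 250603 = 0.0202

0.0202


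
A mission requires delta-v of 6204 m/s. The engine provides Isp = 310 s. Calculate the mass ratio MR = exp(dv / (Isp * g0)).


Ve = 310 * 9.81 = 3041.1 m/s
MR = exp(6204 / 3041.1) = 7.691

7.691


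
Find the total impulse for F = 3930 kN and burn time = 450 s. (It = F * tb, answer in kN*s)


It = 3930 * 450 = 1768500 kN*s

1768500 kN*s


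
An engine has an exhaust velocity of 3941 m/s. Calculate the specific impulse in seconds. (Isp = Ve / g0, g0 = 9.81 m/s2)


Isp = Ve / g0 = 3941 / 9.81 = 401.7 s

401.7 s


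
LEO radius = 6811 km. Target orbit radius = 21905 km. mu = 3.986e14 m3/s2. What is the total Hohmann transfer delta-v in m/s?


V1 = sqrt(mu/r1) = 7650.03 m/s
dV1 = V1*(sqrt(2*r2/(r1+r2)) - 1) = 1799.01 m/s
V2 = sqrt(mu/r2) = 4265.77 m/s
dV2 = V2*(1 - sqrt(2*r1/(r1+r2))) = 1327.74 m/s
Total dV = 3127 m/s

3127 m/s


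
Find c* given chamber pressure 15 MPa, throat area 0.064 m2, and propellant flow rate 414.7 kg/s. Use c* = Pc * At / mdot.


c* = 15e6 * 0.064 / 414.7 = 2315 m/s

2315 m/s


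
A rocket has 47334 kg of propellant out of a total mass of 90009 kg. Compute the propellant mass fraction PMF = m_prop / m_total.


PMF = 47334 / 90009 = 0.526

0.526


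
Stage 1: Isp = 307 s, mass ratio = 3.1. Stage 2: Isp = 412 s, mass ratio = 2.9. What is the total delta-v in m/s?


dV1 = 307 * 9.81 * ln(3.1) = 3407.4 m/s
dV2 = 412 * 9.81 * ln(2.9) = 4303.3 m/s
Total dV = 3407.4 + 4303.3 = 7710.7 m/s ~ 7711 m/s

7711 m/s


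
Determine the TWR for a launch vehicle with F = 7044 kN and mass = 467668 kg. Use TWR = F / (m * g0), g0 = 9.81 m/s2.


TWR = 7044000 / (467668 * 9.81) = 1.54

1.54


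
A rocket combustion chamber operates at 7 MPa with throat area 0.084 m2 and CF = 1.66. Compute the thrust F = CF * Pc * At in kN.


F = 1.66 * 7e6 * 0.084 = 976080.0 N = 976.1 kN

976.1 kN


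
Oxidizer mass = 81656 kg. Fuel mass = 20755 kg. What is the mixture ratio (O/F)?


MR = 81656 / 20755 = 3.93

3.93


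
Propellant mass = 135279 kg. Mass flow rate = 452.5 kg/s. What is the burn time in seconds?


tb = 135279 / 452.5 = 299.0 s

299.0 s


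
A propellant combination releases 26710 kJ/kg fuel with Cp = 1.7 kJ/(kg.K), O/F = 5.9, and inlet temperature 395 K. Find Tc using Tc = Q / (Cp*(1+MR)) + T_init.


Tc = 26710 / (1.7 * (1 + 5.9)) + 395 = 2672 K

2672 K


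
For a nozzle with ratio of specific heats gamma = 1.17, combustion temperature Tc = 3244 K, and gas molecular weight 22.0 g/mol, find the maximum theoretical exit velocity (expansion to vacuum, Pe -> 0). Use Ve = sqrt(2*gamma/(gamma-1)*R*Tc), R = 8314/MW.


R = 8314 / 22.0 = 377.91 J/(kg.K)
Ve = sqrt(2 * 1.17 / (1.17 - 1) * 377.91 * 3244) = 4108 m/s

4108 m/s


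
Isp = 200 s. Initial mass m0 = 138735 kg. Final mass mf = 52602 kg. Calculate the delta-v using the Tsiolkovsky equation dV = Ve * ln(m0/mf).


Ve = 200 * 9.81 = 1962.0 m/s
dV = 1962.0 * ln(138735/52602) = 1903 m/s

1903 m/s


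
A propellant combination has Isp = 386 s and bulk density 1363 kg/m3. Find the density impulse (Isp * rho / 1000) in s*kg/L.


rho*Isp = 386 * 1363 / 1000 = 526 s*kg/L

526 s*kg/L


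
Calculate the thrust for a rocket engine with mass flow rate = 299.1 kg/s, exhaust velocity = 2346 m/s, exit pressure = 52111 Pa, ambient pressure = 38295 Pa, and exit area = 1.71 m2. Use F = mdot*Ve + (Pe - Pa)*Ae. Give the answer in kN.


F = 299.1 * 2346 + (52111 - 38295) * 1.71 = 725314.0 N = 725.3 kN

725.3 kN


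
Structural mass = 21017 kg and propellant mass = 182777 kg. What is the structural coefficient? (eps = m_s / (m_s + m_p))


eps = 21017 / (21017 + 182777) = 0.1031

0.1031


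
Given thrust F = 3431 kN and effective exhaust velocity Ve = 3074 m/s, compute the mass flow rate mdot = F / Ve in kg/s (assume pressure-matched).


mdot = F / Ve = 3431000 / 3074 = 1116.1 kg/s

1116.1 kg/s


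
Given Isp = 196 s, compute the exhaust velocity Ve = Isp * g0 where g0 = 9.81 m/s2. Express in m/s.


Ve = Isp * g0 = 196 * 9.81 = 1922.8 m/s

1922.8 m/s


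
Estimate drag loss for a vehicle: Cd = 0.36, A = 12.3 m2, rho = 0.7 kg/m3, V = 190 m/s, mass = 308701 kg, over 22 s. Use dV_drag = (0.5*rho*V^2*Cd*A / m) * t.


D = 0.5 * 0.7 * 190^2 * 0.36 * 12.3 = 55947.78 N
a = 55947.78 / 308701 = 0.1812 m/s2
dV = 0.1812 * 22 = 4.0 m/s

4.0 m/s


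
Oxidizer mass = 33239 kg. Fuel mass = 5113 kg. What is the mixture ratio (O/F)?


MR = 33239 / 5113 = 6.5

6.5


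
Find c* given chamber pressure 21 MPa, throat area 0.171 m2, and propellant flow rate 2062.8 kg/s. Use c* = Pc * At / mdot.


c* = 21e6 * 0.171 / 2062.8 = 1741 m/s

1741 m/s


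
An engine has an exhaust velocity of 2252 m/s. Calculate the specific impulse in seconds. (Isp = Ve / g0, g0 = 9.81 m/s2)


Isp = Ve / g0 = 2252 / 9.81 = 229.6 s

229.6 s


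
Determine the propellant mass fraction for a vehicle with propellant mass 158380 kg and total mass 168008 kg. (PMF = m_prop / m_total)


PMF = 158380 / 168008 = 0.943

0.943


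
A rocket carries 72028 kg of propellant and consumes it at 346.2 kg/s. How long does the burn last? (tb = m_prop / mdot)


tb = 72028 / 346.2 = 208.1 s

208.1 s


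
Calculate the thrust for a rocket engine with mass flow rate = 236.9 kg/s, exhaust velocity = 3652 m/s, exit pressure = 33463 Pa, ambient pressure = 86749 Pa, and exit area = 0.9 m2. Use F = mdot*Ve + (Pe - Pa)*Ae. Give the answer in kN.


F = 236.9 * 3652 + (33463 - 86749) * 0.9 = 817201.0 N = 817.2 kN

817.2 kN


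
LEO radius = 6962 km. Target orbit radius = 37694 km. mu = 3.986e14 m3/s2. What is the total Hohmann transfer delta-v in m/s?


V1 = sqrt(mu/r1) = 7566.62 m/s
dV1 = V1*(sqrt(2*r2/(r1+r2)) - 1) = 2264.73 m/s
V2 = sqrt(mu/r2) = 3251.87 m/s
dV2 = V2*(1 - sqrt(2*r1/(r1+r2))) = 1436.04 m/s
Total dV = 3701 m/s

3701 m/s


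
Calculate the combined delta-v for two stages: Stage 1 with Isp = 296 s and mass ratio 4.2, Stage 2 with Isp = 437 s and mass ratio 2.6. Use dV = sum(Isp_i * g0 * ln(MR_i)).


dV1 = 296 * 9.81 * ln(4.2) = 4167.1 m/s
dV2 = 437 * 9.81 * ln(2.6) = 4096.2 m/s
Total dV = 4167.1 + 4096.2 = 8263.3 m/s ~ 8263 m/s

8263 m/s


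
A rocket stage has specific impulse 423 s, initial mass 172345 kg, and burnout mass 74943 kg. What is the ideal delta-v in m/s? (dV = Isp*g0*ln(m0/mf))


Ve = 423 * 9.81 = 4149.63 m/s
dV = 4149.63 * ln(172345/74943) = 3456 m/s

3456 m/s


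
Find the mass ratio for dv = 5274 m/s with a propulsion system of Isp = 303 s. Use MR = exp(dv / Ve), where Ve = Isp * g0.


Ve = 303 * 9.81 = 2972.43 m/s
MR = exp(5274 / 2972.43) = 5.896

5.896


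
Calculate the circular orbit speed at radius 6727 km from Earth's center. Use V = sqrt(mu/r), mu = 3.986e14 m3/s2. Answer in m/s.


V = sqrt(3.986e14 / 6727000) = 7698 m/s

7698 m/s


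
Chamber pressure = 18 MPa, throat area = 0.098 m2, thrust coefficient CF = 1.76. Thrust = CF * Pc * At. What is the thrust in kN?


F = 1.76 * 18e6 * 0.098 = 3.1046e+06 N = 3104.6 kN

3104.6 kN


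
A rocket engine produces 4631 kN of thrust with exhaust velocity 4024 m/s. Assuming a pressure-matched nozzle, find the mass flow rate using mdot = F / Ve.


mdot = F / Ve = 4631000 / 4024 = 1150.8 kg/s

1150.8 kg/s


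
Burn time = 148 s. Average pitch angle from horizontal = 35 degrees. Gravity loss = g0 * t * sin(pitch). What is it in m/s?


GL = 9.81 * 148 * sin(35 deg) = 833 m/s

833 m/s


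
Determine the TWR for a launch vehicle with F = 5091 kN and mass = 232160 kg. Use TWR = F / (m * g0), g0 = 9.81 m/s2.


TWR = 5091000 / (232160 * 9.81) = 2.24

2.24


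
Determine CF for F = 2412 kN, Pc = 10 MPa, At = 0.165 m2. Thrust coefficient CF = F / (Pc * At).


CF = 2412000 / (10e6 * 0.165) = 1.46

1.46


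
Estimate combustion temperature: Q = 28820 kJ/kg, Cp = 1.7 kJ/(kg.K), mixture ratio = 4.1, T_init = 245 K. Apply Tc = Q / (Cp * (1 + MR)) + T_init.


Tc = 28820 / (1.7 * (1 + 4.1)) + 245 = 3569 K

3569 K


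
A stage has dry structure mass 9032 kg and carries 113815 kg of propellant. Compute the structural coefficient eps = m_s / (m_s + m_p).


eps = 9032 / (9032 + 113815) = 0.0735

0.0735


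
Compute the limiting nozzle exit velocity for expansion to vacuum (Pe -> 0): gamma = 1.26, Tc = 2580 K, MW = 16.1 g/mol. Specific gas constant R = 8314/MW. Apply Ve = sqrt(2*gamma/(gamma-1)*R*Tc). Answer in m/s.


R = 8314 / 16.1 = 516.4 J/(kg.K)
Ve = sqrt(2 * 1.26 / (1.26 - 1) * 516.4 * 2580) = 3593 m/s

3593 m/s


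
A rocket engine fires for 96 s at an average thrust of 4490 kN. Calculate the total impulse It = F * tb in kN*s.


It = 4490 * 96 = 431040 kN*s

431040 kN*s


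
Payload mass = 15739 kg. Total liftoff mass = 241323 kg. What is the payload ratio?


PR = 15739 / 241323 = 0.0652

0.0652


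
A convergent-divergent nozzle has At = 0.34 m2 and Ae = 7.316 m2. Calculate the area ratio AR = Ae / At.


AR = 7.316 / 0.34 = 21.5

21.5


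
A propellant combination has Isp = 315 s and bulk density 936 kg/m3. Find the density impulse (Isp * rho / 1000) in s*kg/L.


rho*Isp = 315 * 936 / 1000 = 295 s*kg/L

295 s*kg/L


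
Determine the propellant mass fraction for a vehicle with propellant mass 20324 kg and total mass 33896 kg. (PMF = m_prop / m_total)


PMF = 20324 / 33896 = 0.6

0.6


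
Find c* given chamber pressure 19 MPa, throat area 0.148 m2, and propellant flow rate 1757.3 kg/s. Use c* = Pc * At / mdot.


c* = 19e6 * 0.148 / 1757.3 = 1600 m/s

1600 m/s


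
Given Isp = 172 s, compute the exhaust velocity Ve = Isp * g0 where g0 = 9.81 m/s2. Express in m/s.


Ve = Isp * g0 = 172 * 9.81 = 1687.3 m/s

1687.3 m/s


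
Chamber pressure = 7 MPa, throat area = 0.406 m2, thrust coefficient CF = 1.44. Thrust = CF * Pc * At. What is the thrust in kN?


F = 1.44 * 7e6 * 0.406 = 4.0925e+06 N = 4092.5 kN

4092.5 kN


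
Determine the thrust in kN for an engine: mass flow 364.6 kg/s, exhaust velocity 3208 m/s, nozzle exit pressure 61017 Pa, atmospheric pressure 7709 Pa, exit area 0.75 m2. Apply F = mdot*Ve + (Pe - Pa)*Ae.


F = 364.6 * 3208 + (61017 - 7709) * 0.75 = 1.2096e+06 N = 1209.6 kN

1209.6 kN


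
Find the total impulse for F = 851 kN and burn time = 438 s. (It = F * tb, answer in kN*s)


It = 851 * 438 = 372738 kN*s

372738 kN*s


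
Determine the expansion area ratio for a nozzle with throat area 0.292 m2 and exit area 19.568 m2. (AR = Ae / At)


AR = 19.568 / 0.292 = 67.0

67.0


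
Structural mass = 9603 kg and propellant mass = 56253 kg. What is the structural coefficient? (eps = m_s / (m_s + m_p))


eps = 9603 / (9603 + 56253) = 0.1458

0.1458


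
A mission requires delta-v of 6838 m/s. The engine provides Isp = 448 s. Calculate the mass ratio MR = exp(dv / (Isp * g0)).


Ve = 448 * 9.81 = 4394.88 m/s
MR = exp(6838 / 4394.88) = 4.739

4.739


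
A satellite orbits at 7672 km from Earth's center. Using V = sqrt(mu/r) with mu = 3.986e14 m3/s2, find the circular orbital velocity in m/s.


V = sqrt(3.986e14 / 7672000) = 7208 m/s

7208 m/s


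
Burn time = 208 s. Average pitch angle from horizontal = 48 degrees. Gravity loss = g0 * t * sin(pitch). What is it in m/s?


GL = 9.81 * 208 * sin(48 deg) = 1516 m/s

1516 m/s


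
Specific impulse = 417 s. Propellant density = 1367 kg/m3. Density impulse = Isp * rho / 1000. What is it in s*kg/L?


rho*Isp = 417 * 1367 / 1000 = 570 s*kg/L

570 s*kg/L


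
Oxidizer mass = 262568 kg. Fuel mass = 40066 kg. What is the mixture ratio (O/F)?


MR = 262568 / 40066 = 6.55

6.55


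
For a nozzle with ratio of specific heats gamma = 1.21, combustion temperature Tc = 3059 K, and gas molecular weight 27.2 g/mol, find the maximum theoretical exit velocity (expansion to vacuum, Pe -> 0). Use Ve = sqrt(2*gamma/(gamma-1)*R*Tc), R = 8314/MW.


R = 8314 / 27.2 = 305.66 J/(kg.K)
Ve = sqrt(2 * 1.21 / (1.21 - 1) * 305.66 * 3059) = 3283 m/s

3283 m/s


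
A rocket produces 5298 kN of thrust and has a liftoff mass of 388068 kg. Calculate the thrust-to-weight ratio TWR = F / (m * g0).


TWR = 5298000 / (388068 * 9.81) = 1.39

1.39


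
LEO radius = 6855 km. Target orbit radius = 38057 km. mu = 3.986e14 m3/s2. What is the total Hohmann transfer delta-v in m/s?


V1 = sqrt(mu/r1) = 7625.44 m/s
dV1 = V1*(sqrt(2*r2/(r1+r2)) - 1) = 2301.51 m/s
V2 = sqrt(mu/r2) = 3236.32 m/s
dV2 = V2*(1 - sqrt(2*r1/(r1+r2))) = 1448.23 m/s
Total dV = 3750 m/s

3750 m/s
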